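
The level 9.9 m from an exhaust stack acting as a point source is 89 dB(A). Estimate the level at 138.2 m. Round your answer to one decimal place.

66.1 dB(A)

Spherical spreading from a point source gives a 20·log₁₀(r₂/r₁) drop.
L₂ = 89 − 20·log₁₀(138.2/9.9) = 89 − 22.897 = 66.10 dB(A).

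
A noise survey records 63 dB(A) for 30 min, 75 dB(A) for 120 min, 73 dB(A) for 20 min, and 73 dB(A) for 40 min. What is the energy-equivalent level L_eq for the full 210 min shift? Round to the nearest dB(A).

The energy average is taken in the linear domain: L_eq = 10·log₁₀[(Σ tᵢ·10^(Lᵢ/10))/T], T = 210 min.
Σ tᵢ·10^(Lᵢ/10) = 30·10^(63/10) + 120·10^(75/10) + 20·10^(73/10) + 40·10^(73/10) = 5.052e+09.
L_eq = 10·log₁₀(5.052e+09/210) = 73.81 dB(A).

74 dB(A)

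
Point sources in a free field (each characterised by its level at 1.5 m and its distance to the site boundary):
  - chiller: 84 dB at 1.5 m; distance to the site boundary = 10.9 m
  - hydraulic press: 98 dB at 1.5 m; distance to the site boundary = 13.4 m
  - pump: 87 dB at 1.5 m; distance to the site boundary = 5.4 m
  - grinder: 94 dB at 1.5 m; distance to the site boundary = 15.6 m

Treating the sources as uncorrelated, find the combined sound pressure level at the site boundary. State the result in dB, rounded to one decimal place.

81.6 dB

Propagate each source to the receiver with L = L_ref − 20·log₁₀(r/r_ref), then add intensities.
chiller: 84 − 20·log₁₀(10.9/1.5) = 84 − 17.23 = 66.77 dB.
hydraulic press: 98 − 20·log₁₀(13.4/1.5) = 98 − 19.02 = 78.98 dB.
pump: 87 − 20·log₁₀(5.4/1.5) = 87 − 11.13 = 75.87 dB.
grinder: 94 − 20·log₁₀(15.6/1.5) = 94 − 20.34 = 73.66 dB.
Σ 10^(L/10) = 1.457e+08 → L_total = 10·log₁₀(1.457e+08) = 81.64 dB.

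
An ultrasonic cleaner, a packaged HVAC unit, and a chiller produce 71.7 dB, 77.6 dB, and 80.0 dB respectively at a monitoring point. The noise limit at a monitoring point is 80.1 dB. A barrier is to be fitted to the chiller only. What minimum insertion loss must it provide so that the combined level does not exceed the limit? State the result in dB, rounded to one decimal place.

5.2 dB

The untreated sources together contribute 10^(71.7/10) + 10^(77.6/10) = 7.234e+07, i.e. 78.59 dB.
The limit corresponds to 10^(80.1/10) = 1.023e+08; subtracting the fixed part leaves 2.999e+07 for the chiller, i.e. 74.77 dB.
So the chiller must be reduced from 80.0 to 74.77 dB: IL = 5.23 dB.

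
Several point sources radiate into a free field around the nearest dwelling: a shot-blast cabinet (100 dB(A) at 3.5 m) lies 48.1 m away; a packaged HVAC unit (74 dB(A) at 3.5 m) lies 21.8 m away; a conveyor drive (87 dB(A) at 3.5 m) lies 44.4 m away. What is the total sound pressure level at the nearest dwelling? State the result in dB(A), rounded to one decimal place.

77.5 dB(A)

Apply inverse-square spreading to bring every level to the receiver, then sum 10^(L/10).
shot-blast cabinet: 100 − 20·log₁₀(48.1/3.5) = 100 − 22.76 = 77.24 dB(A).
packaged HVAC unit: 74 − 20·log₁₀(21.8/3.5) = 74 − 15.89 = 58.11 dB(A).
conveyor drive: 87 − 20·log₁₀(44.4/3.5) = 87 − 22.07 = 64.93 dB(A).
Σ 10^(L/10) = 5.671e+07 → L_total = 10·log₁₀(5.671e+07) = 77.54 dB(A).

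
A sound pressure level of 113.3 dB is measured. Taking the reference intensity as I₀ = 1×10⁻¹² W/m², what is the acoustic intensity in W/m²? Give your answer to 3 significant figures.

I/I₀ = 10^(113.3/10) = 2.138e+11, so I = 2.138e+11 × 10⁻¹² W/m².

0.214 W/m²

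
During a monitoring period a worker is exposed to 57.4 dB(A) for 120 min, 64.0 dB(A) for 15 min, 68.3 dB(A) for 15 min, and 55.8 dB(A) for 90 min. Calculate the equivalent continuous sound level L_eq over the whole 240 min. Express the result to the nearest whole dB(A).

Weight each interval's intensity by its duration and average over T = 240 min:
Σ tᵢ·10^(Lᵢ/10) = 120·10^(57.4/10) + 15·10^(64.0/10) + 15·10^(68.3/10) + 90·10^(55.8/10) = 2.393e+08.
L_eq = 10·log₁₀(2.393e+08/240) = 59.99 dB(A).

60 dB(A)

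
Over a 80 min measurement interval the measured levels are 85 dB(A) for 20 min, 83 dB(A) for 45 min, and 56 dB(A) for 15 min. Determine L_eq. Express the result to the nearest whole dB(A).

83 dB(A)

Weight each interval's intensity by its duration and average over T = 80 min:
Σ tᵢ·10^(Lᵢ/10) = 20·10^(85/10) + 45·10^(83/10) + 15·10^(56/10) = 1.531e+10.
L_eq = 10·log₁₀(1.531e+10/80) = 82.82 dB(A).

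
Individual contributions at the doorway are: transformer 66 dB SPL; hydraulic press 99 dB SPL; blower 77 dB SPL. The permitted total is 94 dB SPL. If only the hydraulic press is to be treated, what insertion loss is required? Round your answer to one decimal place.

5.1 dB

Everything except the hydraulic press sums to 10^(66/10) + 10^(77/10) = 5.410e+07 in linear terms, 77.33 dB SPL.
The limit corresponds to 10^(94/10) = 2.512e+09; subtracting the fixed part leaves 2.458e+09 for the hydraulic press, i.e. 93.91 dB SPL.
Required insertion loss = 99 − 93.91 = 5.09 dB.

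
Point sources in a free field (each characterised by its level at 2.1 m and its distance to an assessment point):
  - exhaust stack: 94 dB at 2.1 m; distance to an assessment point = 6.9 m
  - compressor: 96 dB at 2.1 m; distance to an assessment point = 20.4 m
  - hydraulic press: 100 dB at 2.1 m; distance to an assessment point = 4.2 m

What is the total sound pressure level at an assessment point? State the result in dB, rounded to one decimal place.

Apply inverse-square spreading to bring every level to the receiver, then sum 10^(L/10).
exhaust stack: 94 − 20·log₁₀(6.9/2.1) = 94 − 10.33 = 83.67 dB.
compressor: 96 − 20·log₁₀(20.4/2.1) = 96 − 19.75 = 76.25 dB.
hydraulic press: 100 − 20·log₁₀(4.2/2.1) = 100 − 6.02 = 93.98 dB.
Σ 10^(L/10) = 2.775e+09 → L_total = 10·log₁₀(2.775e+09) = 94.43 dB.

94.4 dB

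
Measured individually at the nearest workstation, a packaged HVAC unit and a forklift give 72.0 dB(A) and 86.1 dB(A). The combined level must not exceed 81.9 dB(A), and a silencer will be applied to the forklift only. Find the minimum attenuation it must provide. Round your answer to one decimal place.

4.7 dB

The untreated sources together contribute 10^(72.0/10) = 1.585e+07, i.e. 72.00 dB(A).
To meet 81.9 dB(A) overall, the treated forklift may contribute at most 10^(81.9/10) − 1.585e+07 = 1.390e+08, i.e. 81.43 dB(A).
So the forklift must be reduced from 86.1 to 81.43 dB(A): IL = 4.67 dB.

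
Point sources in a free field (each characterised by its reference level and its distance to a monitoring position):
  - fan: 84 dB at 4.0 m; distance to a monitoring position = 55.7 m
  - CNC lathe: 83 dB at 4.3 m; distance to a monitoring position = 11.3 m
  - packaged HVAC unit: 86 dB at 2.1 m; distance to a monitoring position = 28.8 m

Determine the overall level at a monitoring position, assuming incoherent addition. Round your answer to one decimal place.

First find each source's level at the receiver (point-source: −20·log₁₀(r/r_ref)), then combine on an intensity basis.
fan: 84 − 20·log₁₀(55.7/4.0) = 84 − 22.88 = 61.12 dB.
CNC lathe: 83 − 20·log₁₀(11.3/4.3) = 83 − 8.39 = 74.61 dB.
packaged HVAC unit: 86 − 20·log₁₀(28.8/2.1) = 86 − 22.74 = 63.26 dB.
Σ 10^(L/10) = 3.230e+07 → L_total = 10·log₁₀(3.230e+07) = 75.09 dB.

75.1 dB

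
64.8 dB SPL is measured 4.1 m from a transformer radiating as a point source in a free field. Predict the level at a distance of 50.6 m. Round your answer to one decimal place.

43.0 dB SPL

For a point source, L₂ = L₁ − 20·log₁₀(r₂/r₁).
L₂ = 64.8 − 20·log₁₀(50.6/4.1) = 64.8 − 21.827 = 42.97 dB SPL.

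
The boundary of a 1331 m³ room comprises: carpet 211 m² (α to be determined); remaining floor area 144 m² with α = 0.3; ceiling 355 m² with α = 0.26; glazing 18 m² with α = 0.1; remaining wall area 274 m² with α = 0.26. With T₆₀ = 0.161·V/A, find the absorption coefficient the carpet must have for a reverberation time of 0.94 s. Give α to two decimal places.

From T₆₀ = 0.161·V/A, the target T₆₀ = 0.94 s needs A = 0.161·1331/0.94 = 227.97 m².
Absorption from the other surfaces = 144·0.3 + 355·0.26 + 18·0.1 + 274·0.26 = 208.54 m², so the carpet must supply 19.43 m² over 211 m².
α = 19.43/211 = 0.092.

0.09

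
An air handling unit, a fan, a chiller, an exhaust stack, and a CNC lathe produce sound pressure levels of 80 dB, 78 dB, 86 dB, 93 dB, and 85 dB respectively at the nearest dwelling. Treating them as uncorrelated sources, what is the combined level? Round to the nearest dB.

95 dB

For uncorrelated sources the intensities add, so convert each level to linear form, sum, and take 10·log₁₀ of the total.
Σ 10^(L/10) = 10^(80/10) + 10^(78/10) + 10^(86/10) + 10^(93/10) + 10^(85/10) = 2.873e+09.
L_total = 10·log₁₀(2.873e+09) = 94.58 dB.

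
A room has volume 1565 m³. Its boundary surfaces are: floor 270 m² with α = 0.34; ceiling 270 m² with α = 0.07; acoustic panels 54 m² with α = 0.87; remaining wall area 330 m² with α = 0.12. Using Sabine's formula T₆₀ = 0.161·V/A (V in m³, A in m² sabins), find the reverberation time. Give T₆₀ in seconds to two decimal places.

Total absorption A = 270·0.34 + 270·0.07 + 54·0.87 + 330·0.12 = 197.28 m² sabins.
T₆₀ = 0.161·V/A = 0.161·1565/197.28 = 1.277 s.

1.28 s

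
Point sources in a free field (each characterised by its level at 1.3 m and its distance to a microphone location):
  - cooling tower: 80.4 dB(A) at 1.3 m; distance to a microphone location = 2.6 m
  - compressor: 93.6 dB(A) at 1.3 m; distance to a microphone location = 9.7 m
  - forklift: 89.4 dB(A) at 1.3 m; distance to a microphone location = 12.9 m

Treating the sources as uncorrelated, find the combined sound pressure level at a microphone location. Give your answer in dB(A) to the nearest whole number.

79 dB(A)

Propagate each source to the receiver with L = L_ref − 20·log₁₀(r/r_ref), then add intensities.
cooling tower: 80.4 − 20·log₁₀(2.6/1.3) = 80.4 − 6.02 = 74.38 dB(A).
compressor: 93.6 − 20·log₁₀(9.7/1.3) = 93.6 − 17.46 = 76.14 dB(A).
forklift: 89.4 − 20·log₁₀(12.9/1.3) = 89.4 − 19.93 = 69.47 dB(A).
Σ 10^(L/10) = 7.740e+07 → L_total = 10·log₁₀(7.740e+07) = 78.89 dB(A).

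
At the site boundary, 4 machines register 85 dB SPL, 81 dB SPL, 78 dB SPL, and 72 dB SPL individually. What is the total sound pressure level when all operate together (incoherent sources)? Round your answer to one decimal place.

Incoherent sources combine by intensity addition: L_total = 10·log₁₀(Σ 10^(L_i/10)).
Σ 10^(L/10) = 10^(85/10) + 10^(81/10) + 10^(78/10) + 10^(72/10) = 5.211e+08.
L_total = 10·log₁₀(5.211e+08) = 87.17 dB SPL.

87.2 dB SPL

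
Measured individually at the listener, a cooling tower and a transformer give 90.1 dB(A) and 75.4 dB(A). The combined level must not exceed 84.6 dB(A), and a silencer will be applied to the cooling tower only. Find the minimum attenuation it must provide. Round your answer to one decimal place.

6.1 dB

Everything except the cooling tower sums to 10^(75.4/10) = 3.467e+07 in linear terms, 75.40 dB(A).
To meet 84.6 dB(A) overall, the treated cooling tower may contribute at most 10^(84.6/10) − 3.467e+07 = 2.537e+08, i.e. 84.04 dB(A).
Required insertion loss = 90.1 − 84.04 = 6.06 dB.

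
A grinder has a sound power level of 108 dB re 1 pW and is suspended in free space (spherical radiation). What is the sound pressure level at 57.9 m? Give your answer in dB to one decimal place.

61.8 dB

L_p = L_w − 10·log₁₀(4π·r²) with r = 57.9 m.
4π·r² = 4.213e+04 m², 10·log₁₀ of that is 46.246 dB.
L_p = 108 − 46.246 = 61.75 dB.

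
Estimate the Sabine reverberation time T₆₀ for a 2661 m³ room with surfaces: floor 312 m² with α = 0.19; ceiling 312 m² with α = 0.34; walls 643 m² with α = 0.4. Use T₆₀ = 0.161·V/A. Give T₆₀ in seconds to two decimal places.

1.01 s

Total absorption A = 312·0.19 + 312·0.34 + 643·0.4 = 422.56 m² sabins.
T₆₀ = 0.161 × 2661 / 422.56 = 1.014 s.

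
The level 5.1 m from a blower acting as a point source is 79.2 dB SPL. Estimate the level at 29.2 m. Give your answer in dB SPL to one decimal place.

Spherical spreading from a point source gives a 20·log₁₀(r₂/r₁) drop.
L₂ = 79.2 − 20·log₁₀(29.2/5.1) = 79.2 − 15.156 = 64.04 dB SPL.

64.0 dB SPL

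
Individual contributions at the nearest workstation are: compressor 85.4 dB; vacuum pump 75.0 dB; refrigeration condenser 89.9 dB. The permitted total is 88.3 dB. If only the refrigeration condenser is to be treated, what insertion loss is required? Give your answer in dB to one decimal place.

Everything except the refrigeration condenser sums to 10^(85.4/10) + 10^(75.0/10) = 3.784e+08 in linear terms, 85.78 dB.
The limit corresponds to 10^(88.3/10) = 6.761e+08; subtracting the fixed part leaves 2.977e+08 for the refrigeration condenser, i.e. 84.74 dB.
Required insertion loss = 89.9 − 84.74 = 5.16 dB.

5.2 dB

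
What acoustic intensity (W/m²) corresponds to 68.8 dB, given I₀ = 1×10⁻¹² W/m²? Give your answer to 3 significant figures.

7.59e-06 W/m²

I = I₀·10^(L/10) = 10⁻¹² × 10^(68.8/10) = 10^(-5.120).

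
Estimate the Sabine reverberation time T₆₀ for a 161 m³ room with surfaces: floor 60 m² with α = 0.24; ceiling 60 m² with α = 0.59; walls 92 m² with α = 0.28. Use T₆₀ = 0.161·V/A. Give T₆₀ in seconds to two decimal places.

Total absorption A = 60·0.24 + 60·0.59 + 92·0.28 = 75.56 m² sabins.
T₆₀ = 0.161·V/A = 0.161·161/75.56 = 0.343 s.

0.34 s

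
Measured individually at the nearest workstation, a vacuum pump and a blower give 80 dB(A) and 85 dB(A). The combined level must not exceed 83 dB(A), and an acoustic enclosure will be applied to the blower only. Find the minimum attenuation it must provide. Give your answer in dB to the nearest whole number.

5 dB

Everything except the blower sums to 10^(80/10) = 1.000e+08 in linear terms, 80.00 dB(A).
The limit corresponds to 10^(83/10) = 1.995e+08; subtracting the fixed part leaves 9.953e+07 for the blower, i.e. 79.98 dB(A).
Required insertion loss = 85 − 79.98 = 5.02 dB.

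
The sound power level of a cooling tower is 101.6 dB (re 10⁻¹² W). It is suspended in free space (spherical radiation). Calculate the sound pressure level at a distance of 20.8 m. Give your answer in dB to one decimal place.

64.2 dB

The power spreads over a sphere of area 4π·r², so L_p = L_w − 10·log₁₀(4π·r²).
4π·r² = 5437 m², 10·log₁₀ of that is 37.353 dB.
L_p = 101.6 − 37.353 = 64.25 dB.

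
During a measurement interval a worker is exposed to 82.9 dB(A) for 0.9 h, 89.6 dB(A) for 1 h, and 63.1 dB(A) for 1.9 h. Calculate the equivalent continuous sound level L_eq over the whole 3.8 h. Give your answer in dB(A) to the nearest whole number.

85 dB(A)

The energy average is taken in the linear domain: L_eq = 10·log₁₀[(Σ tᵢ·10^(Lᵢ/10))/T], T = 3.8 h.
Σ tᵢ·10^(Lᵢ/10) = 0.9·10^(82.9/10) + 1·10^(89.6/10) + 1.9·10^(63.1/10) = 1.091e+09.
L_eq = 10·log₁₀(1.091e+09/3.8) = 84.58 dB(A).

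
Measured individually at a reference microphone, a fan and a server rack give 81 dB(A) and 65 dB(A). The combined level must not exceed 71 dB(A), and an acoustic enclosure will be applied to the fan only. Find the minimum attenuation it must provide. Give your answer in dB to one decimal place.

11.3 dB

Fixed contribution from the other source: Σ 10^(L/10) = 10^(65/10) = 3.162e+06 (65.00 dB(A)).
To meet 71 dB(A) overall, the treated fan may contribute at most 10^(71/10) − 3.162e+06 = 9.427e+06, i.e. 69.74 dB(A).
So the fan must be reduced from 81 to 69.74 dB(A): IL = 11.26 dB.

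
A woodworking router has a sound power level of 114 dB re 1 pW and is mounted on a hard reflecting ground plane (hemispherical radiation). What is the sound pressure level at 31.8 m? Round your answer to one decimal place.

L_p = L_w − 10·log₁₀(2π·r²) with r = 31.8 m.
2π·r² = 6354 m², 10·log₁₀ of that is 38.030 dB.
L_p = 114 − 38.030 = 75.97 dB.

76.0 dB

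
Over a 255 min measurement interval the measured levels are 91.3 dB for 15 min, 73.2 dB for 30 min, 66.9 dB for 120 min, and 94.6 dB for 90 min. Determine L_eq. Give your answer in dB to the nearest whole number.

L_eq = 10·log₁₀[(1/T)·Σ tᵢ·10^(Lᵢ/10)] with T = 255 min.
Σ tᵢ·10^(Lᵢ/10) = 15·10^(91.3/10) + 30·10^(73.2/10) + 120·10^(66.9/10) + 90·10^(94.6/10) = 2.810e+11.
L_eq = 10·log₁₀(2.810e+11/255) = 90.42 dB.

90 dB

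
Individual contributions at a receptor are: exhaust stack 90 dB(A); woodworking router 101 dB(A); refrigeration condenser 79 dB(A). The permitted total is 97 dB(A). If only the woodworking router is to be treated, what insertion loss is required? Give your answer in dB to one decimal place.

5.1 dB

The untreated sources together contribute 10^(90/10) + 10^(79/10) = 1.079e+09, i.e. 90.33 dB(A).
To meet 97 dB(A) overall, the treated woodworking router may contribute at most 10^(97/10) − 1.079e+09 = 3.932e+09, i.e. 95.95 dB(A).
So the woodworking router must be reduced from 101 to 95.95 dB(A): IL = 5.05 dB.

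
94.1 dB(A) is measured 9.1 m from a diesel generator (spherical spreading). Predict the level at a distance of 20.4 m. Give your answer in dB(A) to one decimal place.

Point-source attenuation: ΔL = 20·log₁₀(r₂/r₁) = 20·log₁₀(20.4/9.1) = 7.012 dB.
L₂ = 94.1 − 20·log₁₀(20.4/9.1) = 94.1 − 7.012 = 87.09 dB(A).

87.1 dB(A)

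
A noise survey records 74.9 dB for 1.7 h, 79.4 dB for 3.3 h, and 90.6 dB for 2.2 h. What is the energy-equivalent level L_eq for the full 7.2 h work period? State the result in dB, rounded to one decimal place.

Weight each interval's intensity by its duration and average over T = 7.2 h:
Σ tᵢ·10^(Lᵢ/10) = 1.7·10^(74.9/10) + 3.3·10^(79.4/10) + 2.2·10^(90.6/10) = 2.866e+09.
L_eq = 10·log₁₀(2.866e+09/7.2) = 86.00 dB.

86.0 dB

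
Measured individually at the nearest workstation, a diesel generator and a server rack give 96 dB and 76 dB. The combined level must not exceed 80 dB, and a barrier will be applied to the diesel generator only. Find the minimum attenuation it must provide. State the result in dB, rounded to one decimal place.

18.2 dB

The untreated sources together contribute 10^(76/10) = 3.981e+07, i.e. 76.00 dB.
To meet 80 dB overall, the treated diesel generator may contribute at most 10^(80/10) − 3.981e+07 = 6.019e+07, i.e. 77.80 dB.
So the diesel generator must be reduced from 96 to 77.80 dB: IL = 18.20 dB.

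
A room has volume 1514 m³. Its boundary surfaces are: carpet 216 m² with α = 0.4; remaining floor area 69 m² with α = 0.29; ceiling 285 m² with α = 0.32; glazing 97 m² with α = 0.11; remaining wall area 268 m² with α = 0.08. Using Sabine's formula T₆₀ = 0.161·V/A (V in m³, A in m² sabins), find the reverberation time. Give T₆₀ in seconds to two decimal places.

A = Σ Sᵢαᵢ = 216·0.4 + 69·0.29 + 285·0.32 + 97·0.11 + 268·0.08 = 229.72 m².
T₆₀ = 0.161 × 1514 / 229.72 = 1.061 s.

1.06 s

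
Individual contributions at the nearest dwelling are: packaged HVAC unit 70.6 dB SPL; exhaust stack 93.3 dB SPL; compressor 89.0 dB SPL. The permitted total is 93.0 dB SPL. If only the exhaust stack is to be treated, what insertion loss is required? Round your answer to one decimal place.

Everything except the exhaust stack sums to 10^(70.6/10) + 10^(89.0/10) = 8.058e+08 in linear terms, 89.06 dB SPL.
To meet 93.0 dB SPL overall, the treated exhaust stack may contribute at most 10^(93.0/10) − 8.058e+08 = 1.189e+09, i.e. 90.75 dB SPL.
So the exhaust stack must be reduced from 93.3 to 90.75 dB SPL: IL = 2.55 dB.

2.5 dB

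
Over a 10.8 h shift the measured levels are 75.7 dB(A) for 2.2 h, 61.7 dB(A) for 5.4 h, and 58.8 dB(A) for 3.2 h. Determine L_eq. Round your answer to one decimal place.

69.3 dB(A)

The energy average is taken in the linear domain: L_eq = 10·log₁₀[(Σ tᵢ·10^(Lᵢ/10))/T], T = 10.8 h.
Σ tᵢ·10^(Lᵢ/10) = 2.2·10^(75.7/10) + 5.4·10^(61.7/10) + 3.2·10^(58.8/10) = 9.215e+07.
L_eq = 10·log₁₀(9.215e+07/10.8) = 69.31 dB(A).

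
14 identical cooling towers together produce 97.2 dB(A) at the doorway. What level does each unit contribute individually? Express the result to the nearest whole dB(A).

86 dB(A)

Dividing the total intensity by 14 lowers the level by 10·log₁₀ 14 = 11.461 dB: L₁ = 97.2 − 11.461.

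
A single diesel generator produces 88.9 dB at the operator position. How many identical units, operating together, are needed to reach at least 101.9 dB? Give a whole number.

20

Need L₁ + 10·log₁₀ N ≥ 101.9, i.e. log₁₀ N ≥ 1.30.
N ≥ 10^(13.0/10) = 19.953, so N = 20.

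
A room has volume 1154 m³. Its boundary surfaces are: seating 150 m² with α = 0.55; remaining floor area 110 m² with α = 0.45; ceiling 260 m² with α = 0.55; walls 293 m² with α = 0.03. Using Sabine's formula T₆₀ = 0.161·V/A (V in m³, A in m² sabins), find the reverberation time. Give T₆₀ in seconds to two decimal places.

A = Σ Sᵢαᵢ = 150·0.55 + 110·0.45 + 260·0.55 + 293·0.03 = 283.79 m².
T₆₀ = 0.161 × 1154 / 283.79 = 0.655 s.

0.65 s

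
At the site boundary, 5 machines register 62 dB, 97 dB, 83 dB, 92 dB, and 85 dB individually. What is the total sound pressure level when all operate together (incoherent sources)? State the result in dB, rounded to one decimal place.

For uncorrelated sources the intensities add, so convert each level to linear form, sum, and take 10·log₁₀ of the total.
Σ 10^(L/10) = 10^(62/10) + 10^(97/10) + 10^(83/10) + 10^(92/10) + 10^(85/10) = 7.114e+09.
L_total = 10·log₁₀(7.114e+09) = 98.52 dB.

98.5 dB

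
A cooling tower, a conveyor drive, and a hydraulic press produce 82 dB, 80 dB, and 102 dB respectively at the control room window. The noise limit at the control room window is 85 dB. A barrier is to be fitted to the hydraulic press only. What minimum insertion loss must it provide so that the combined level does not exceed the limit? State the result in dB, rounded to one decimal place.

24.4 dB

The untreated sources together contribute 10^(82/10) + 10^(80/10) = 2.585e+08, i.e. 84.12 dB.
The limit corresponds to 10^(85/10) = 3.162e+08; subtracting the fixed part leaves 5.774e+07 for the hydraulic press, i.e. 77.61 dB.
Required insertion loss = 102 − 77.61 = 24.39 dB.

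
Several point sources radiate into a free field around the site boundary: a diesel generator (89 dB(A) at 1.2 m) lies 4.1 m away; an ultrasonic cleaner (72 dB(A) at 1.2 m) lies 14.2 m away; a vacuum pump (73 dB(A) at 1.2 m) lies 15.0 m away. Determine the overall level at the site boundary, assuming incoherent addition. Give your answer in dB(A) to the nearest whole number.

Apply inverse-square spreading to bring every level to the receiver, then sum 10^(L/10).
diesel generator: 89 − 20·log₁₀(4.1/1.2) = 89 − 10.67 = 78.33 dB(A).
ultrasonic cleaner: 72 − 20·log₁₀(14.2/1.2) = 72 − 21.46 = 50.54 dB(A).
vacuum pump: 73 − 20·log₁₀(15.0/1.2) = 73 − 21.94 = 51.06 dB(A).
Σ 10^(L/10) = 6.829e+07 → L_total = 10·log₁₀(6.829e+07) = 78.34 dB(A).

78 dB(A)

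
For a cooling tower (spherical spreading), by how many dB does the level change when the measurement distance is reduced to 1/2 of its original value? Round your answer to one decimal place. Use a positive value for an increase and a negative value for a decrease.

+6.0 dB

A point source loses 6 dB per doubling of distance; generally ΔL = −20·log₁₀(r₂/r₁).
ΔL = −20·log₁₀(0.5) = +6.02 dB.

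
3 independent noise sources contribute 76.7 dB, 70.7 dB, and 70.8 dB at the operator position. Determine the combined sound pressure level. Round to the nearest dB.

For uncorrelated sources the intensities add, so convert each level to linear form, sum, and take 10·log₁₀ of the total.
Σ 10^(L/10) = 10^(76.7/10) + 10^(70.7/10) + 10^(70.8/10) = 7.055e+07.
L_total = 10·log₁₀(7.055e+07) = 78.48 dB.

78 dB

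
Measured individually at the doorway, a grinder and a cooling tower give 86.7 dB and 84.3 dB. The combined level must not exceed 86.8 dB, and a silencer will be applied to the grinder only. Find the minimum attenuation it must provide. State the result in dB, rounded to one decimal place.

3.5 dB

Everything except the grinder sums to 10^(84.3/10) = 2.692e+08 in linear terms, 84.30 dB.
To meet 86.8 dB overall, the treated grinder may contribute at most 10^(86.8/10) − 2.692e+08 = 2.095e+08, i.e. 83.21 dB.
Required insertion loss = 86.7 − 83.21 = 3.49 dB.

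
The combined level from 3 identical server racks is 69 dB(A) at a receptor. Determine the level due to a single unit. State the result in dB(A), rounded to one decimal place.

64.2 dB(A)

3 equal contributions raise the level by 10·log₁₀ 3 = 4.771 dB, so each unit alone gives 69 − 4.771.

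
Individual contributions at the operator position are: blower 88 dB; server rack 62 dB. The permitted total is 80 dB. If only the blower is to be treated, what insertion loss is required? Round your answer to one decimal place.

8.1 dB

The untreated sources together contribute 10^(62/10) = 1.585e+06, i.e. 62.00 dB.
The limit corresponds to 10^(80/10) = 1.000e+08; subtracting the fixed part leaves 9.842e+07 for the blower, i.e. 79.93 dB.
Required insertion loss = 88 − 79.93 = 8.07 dB.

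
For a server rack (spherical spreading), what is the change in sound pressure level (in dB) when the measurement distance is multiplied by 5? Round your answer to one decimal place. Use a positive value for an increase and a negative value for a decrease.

Point-source spreading: ΔL = −20·log₁₀(r₂/r₁).
ΔL = −20·log₁₀(5) = -13.98 dB.

-14.0 dB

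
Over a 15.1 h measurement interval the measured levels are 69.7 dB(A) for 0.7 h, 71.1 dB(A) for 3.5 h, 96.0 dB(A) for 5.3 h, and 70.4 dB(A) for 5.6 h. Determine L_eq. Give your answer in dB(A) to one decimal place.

91.5 dB(A)

Weight each interval's intensity by its duration and average over T = 15.1 h:
Σ tᵢ·10^(Lᵢ/10) = 0.7·10^(69.7/10) + 3.5·10^(71.1/10) + 5.3·10^(96.0/10) + 5.6·10^(70.4/10) = 2.121e+10.
L_eq = 10·log₁₀(2.121e+10/15.1) = 91.48 dB(A).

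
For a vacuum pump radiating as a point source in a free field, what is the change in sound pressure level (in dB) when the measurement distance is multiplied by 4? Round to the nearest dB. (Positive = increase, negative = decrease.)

With spherical spreading the level changes by −20·log₁₀(r₂/r₁).
ΔL = −20·log₁₀(4) = -12.04 dB.

-12 dB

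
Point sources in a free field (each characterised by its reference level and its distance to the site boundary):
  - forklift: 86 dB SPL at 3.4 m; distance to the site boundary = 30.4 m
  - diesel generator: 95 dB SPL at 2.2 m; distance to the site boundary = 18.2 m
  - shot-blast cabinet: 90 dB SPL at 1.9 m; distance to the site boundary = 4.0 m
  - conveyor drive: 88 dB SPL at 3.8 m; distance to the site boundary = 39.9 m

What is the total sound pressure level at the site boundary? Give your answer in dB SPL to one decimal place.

Propagate each source to the receiver with L = L_ref − 20·log₁₀(r/r_ref), then add intensities.
forklift: 86 − 20·log₁₀(30.4/3.4) = 86 − 19.03 = 66.97 dB SPL.
diesel generator: 95 − 20·log₁₀(18.2/2.2) = 95 − 18.35 = 76.65 dB SPL.
shot-blast cabinet: 90 − 20·log₁₀(4.0/1.9) = 90 − 6.47 = 83.53 dB SPL.
conveyor drive: 88 − 20·log₁₀(39.9/3.8) = 88 − 20.42 = 67.58 dB SPL.
Σ 10^(L/10) = 2.825e+08 → L_total = 10·log₁₀(2.825e+08) = 84.51 dB SPL.

84.5 dB SPL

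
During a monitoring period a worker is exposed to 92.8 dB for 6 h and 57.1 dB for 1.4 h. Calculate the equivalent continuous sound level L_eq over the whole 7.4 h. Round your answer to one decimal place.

91.9 dB

L_eq = 10·log₁₀[(1/T)·Σ tᵢ·10^(Lᵢ/10)] with T = 7.4 h.
Σ tᵢ·10^(Lᵢ/10) = 6·10^(92.8/10) + 1.4·10^(57.1/10) = 1.143e+10.
L_eq = 10·log₁₀(1.143e+10/7.4) = 91.89 dB.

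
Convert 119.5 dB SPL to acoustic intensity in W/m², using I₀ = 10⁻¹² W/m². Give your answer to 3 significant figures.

0.891 W/m²

I/I₀ = 10^(119.5/10) = 8.913e+11, so I = 8.913e+11 × 10⁻¹² W/m².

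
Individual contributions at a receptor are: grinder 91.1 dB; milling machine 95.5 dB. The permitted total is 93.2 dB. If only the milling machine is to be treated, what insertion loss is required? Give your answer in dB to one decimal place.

Fixed contribution from the other source: Σ 10^(L/10) = 10^(91.1/10) = 1.288e+09 (91.10 dB).
To meet 93.2 dB overall, the treated milling machine may contribute at most 10^(93.2/10) − 1.288e+09 = 8.010e+08, i.e. 89.04 dB.
Required insertion loss = 95.5 − 89.04 = 6.46 dB.

6.5 dB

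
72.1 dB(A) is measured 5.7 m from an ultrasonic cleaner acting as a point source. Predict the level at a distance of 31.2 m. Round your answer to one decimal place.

57.3 dB(A)

For a point source, L₂ = L₁ − 20·log₁₀(r₂/r₁).
L₂ = 72.1 − 20·log₁₀(31.2/5.7) = 72.1 − 14.766 = 57.33 dB(A).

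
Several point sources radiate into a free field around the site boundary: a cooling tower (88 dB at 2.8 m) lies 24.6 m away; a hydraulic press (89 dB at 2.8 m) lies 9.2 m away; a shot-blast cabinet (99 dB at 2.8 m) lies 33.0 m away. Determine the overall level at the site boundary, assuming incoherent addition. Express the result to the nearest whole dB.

81 dB

Apply inverse-square spreading to bring every level to the receiver, then sum 10^(L/10).
cooling tower: 88 − 20·log₁₀(24.6/2.8) = 88 − 18.88 = 69.12 dB.
hydraulic press: 89 − 20·log₁₀(9.2/2.8) = 89 − 10.33 = 78.67 dB.
shot-blast cabinet: 99 − 20·log₁₀(33.0/2.8) = 99 − 21.43 = 77.57 dB.
Σ 10^(L/10) = 1.389e+08 → L_total = 10·log₁₀(1.389e+08) = 81.43 dB.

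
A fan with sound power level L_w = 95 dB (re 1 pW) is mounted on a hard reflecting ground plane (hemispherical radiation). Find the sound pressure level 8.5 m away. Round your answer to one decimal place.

Free-field hemispherical radiation: L_p = L_w − 10·log₁₀(2π·r²), r = 8.5 m.
2π·r² = 454 m², 10·log₁₀ of that is 26.570 dB.
L_p = 95 − 26.570 = 68.43 dB.

68.4 dB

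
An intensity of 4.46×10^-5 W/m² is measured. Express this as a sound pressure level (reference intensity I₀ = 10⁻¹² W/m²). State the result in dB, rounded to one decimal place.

I/I₀ = 4.46×10^-5/10⁻¹² = 4.46×10^7, and L = 10·log₁₀(I/I₀).
L = 10·(0.6493 + 7) = 76.49 dB.

76.5 dB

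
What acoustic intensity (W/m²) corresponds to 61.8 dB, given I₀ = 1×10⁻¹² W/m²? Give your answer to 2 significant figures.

1.5e-06 W/m²

L = 10·log₁₀(I/I₀) ⇒ I = I₀·10^(L/10) = 10⁻¹² × 10^6.18.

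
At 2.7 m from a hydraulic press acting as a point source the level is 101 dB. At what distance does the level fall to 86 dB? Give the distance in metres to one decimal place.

For a point source L₁ − L₂ = 20·log₁₀(r₂/r₁), so r₂ = r₁·10^((L₁−L₂)/20).
r₂ = 2.7·10^((101−86)/20) = 2.7·10^(15.0/20) = 15.18 m.

15.2 m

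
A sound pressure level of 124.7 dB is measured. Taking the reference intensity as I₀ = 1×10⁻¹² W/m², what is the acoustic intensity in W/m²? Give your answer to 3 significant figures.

2.95 W/m²

I = I₀·10^(L/10) = 10⁻¹² × 10^(124.7/10) = 10^(0.470).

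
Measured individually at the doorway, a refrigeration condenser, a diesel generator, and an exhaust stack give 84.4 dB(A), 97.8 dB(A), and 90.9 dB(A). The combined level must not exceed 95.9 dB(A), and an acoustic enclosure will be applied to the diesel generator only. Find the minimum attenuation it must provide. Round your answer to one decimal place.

4.0 dB

Fixed contribution from the other sources: Σ 10^(L/10) = 10^(84.4/10) + 10^(90.9/10) = 1.506e+09 (91.78 dB(A)).
The limit corresponds to 10^(95.9/10) = 3.890e+09; subtracting the fixed part leaves 2.385e+09 for the diesel generator, i.e. 93.77 dB(A).
So the diesel generator must be reduced from 97.8 to 93.77 dB(A): IL = 4.03 dB.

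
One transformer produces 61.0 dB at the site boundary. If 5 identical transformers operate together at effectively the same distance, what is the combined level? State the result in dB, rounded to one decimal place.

68.0 dB

With 5 equal, uncorrelated contributions the intensity is 5× that of one unit, giving a rise of 10·log₁₀ 5.
L_total = 61.0 + 10·log₁₀(5) = 61.0 + 6.990 = 67.99 dB.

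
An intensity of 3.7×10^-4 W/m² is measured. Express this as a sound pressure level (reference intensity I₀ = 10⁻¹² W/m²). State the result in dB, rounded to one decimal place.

Dividing by I₀ shifts the exponent by 12: I/I₀ = 3.7×10^8.
L = 10·(0.5682 + 8) = 85.68 dB.

85.7 dB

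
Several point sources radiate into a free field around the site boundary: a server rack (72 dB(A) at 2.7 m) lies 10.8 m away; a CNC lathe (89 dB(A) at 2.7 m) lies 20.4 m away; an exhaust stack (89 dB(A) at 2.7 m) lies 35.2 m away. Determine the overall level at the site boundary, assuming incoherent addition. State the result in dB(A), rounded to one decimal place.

72.9 dB(A)

Propagate each source to the receiver with L = L_ref − 20·log₁₀(r/r_ref), then add intensities.
server rack: 72 − 20·log₁₀(10.8/2.7) = 72 − 12.04 = 59.96 dB(A).
CNC lathe: 89 − 20·log₁₀(20.4/2.7) = 89 − 17.57 = 71.43 dB(A).
exhaust stack: 89 − 20·log₁₀(35.2/2.7) = 89 − 22.30 = 66.70 dB(A).
Σ 10^(L/10) = 1.958e+07 → L_total = 10·log₁₀(1.958e+07) = 72.92 dB(A).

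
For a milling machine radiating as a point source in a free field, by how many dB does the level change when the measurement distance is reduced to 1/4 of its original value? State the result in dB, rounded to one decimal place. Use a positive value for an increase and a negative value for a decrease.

+12.0 dB

A point source loses 6 dB per doubling of distance; generally ΔL = −20·log₁₀(r₂/r₁).
ΔL = −20·log₁₀(0.25) = +12.04 dB.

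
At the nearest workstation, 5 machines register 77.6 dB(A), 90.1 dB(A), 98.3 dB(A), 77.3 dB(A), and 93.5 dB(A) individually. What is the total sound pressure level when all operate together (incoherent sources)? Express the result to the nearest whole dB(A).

Incoherent sources combine by intensity addition: L_total = 10·log₁₀(Σ 10^(L_i/10)).
Σ 10^(L/10) = 10^(77.6/10) + 10^(90.1/10) + 10^(98.3/10) + 10^(77.3/10) + 10^(93.5/10) = 1.013e+10.
L_total = 10·log₁₀(1.013e+10) = 100.06 dB(A).

100 dB(A)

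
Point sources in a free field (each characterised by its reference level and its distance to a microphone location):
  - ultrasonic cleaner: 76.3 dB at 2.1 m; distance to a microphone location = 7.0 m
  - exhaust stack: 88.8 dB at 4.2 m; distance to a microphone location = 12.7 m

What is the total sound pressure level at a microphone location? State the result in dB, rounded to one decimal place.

79.4 dB

Apply inverse-square spreading to bring every level to the receiver, then sum 10^(L/10).
ultrasonic cleaner: 76.3 − 20·log₁₀(7.0/2.1) = 76.3 − 10.46 = 65.84 dB.
exhaust stack: 88.8 − 20·log₁₀(12.7/4.2) = 88.8 − 9.61 = 79.19 dB.
Σ 10^(L/10) = 8.680e+07 → L_total = 10·log₁₀(8.680e+07) = 79.39 dB.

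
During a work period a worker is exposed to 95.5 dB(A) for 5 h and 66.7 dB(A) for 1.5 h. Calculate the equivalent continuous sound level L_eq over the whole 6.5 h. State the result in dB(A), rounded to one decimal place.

L_eq = 10·log₁₀[(1/T)·Σ tᵢ·10^(Lᵢ/10)] with T = 6.5 h.
Σ tᵢ·10^(Lᵢ/10) = 5·10^(95.5/10) + 1.5·10^(66.7/10) = 1.775e+10.
L_eq = 10·log₁₀(1.775e+10/6.5) = 94.36 dB(A).

94.4 dB(A)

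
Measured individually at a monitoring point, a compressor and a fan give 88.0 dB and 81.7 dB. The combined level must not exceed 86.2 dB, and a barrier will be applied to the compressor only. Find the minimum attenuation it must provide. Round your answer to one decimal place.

3.7 dB

Fixed contribution from the other source: Σ 10^(L/10) = 10^(81.7/10) = 1.479e+08 (81.70 dB).
To meet 86.2 dB overall, the treated compressor may contribute at most 10^(86.2/10) − 1.479e+08 = 2.690e+08, i.e. 84.30 dB.
So the compressor must be reduced from 88.0 to 84.30 dB: IL = 3.70 dB.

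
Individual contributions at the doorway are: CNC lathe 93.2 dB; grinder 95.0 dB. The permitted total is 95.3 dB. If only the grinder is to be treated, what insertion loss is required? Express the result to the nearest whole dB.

The untreated sources together contribute 10^(93.2/10) = 2.089e+09, i.e. 93.20 dB.
To meet 95.3 dB overall, the treated grinder may contribute at most 10^(95.3/10) − 2.089e+09 = 1.299e+09, i.e. 91.14 dB.
Required insertion loss = 95.0 − 91.14 = 3.86 dB.

4 dB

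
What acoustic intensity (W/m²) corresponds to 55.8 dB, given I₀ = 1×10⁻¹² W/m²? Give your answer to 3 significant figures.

3.80e-07 W/m²

L = 10·log₁₀(I/I₀) ⇒ I = I₀·10^(L/10) = 10⁻¹² × 10^5.58.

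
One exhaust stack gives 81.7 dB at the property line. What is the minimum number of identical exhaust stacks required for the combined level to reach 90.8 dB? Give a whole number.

9

Need L₁ + 10·log₁₀ N ≥ 90.8, i.e. log₁₀ N ≥ 0.91.
N ≥ 10^(9.1/10) = 8.128, so N = 9.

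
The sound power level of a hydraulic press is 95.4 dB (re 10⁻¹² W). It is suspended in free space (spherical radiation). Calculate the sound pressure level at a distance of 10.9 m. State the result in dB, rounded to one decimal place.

63.7 dB

L_p = L_w − 10·log₁₀(4π·r²) with r = 10.9 m.
4π·r² = 1493 m², 10·log₁₀ of that is 31.741 dB.
L_p = 95.4 − 31.741 = 63.66 dB.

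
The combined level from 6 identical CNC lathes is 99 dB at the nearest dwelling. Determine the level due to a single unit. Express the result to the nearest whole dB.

91 dB

For N identical incoherent sources L_total = L₁ + 10·log₁₀ N, so L₁ = 99 − 10·log₁₀(6) = 99 − 7.782.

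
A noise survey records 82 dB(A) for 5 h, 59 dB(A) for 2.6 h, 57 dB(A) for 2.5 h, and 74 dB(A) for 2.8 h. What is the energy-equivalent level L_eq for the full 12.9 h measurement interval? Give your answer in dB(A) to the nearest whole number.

Weight each interval's intensity by its duration and average over T = 12.9 h:
Σ tᵢ·10^(Lᵢ/10) = 5·10^(82/10) + 2.6·10^(59/10) + 2.5·10^(57/10) + 2.8·10^(74/10) = 8.661e+08.
L_eq = 10·log₁₀(8.661e+08/12.9) = 78.27 dB(A).

78 dB(A)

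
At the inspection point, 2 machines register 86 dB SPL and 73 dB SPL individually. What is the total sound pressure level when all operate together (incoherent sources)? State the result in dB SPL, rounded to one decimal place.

86.2 dB SPL

For uncorrelated sources the intensities add, so convert each level to linear form, sum, and take 10·log₁₀ of the total.
Σ 10^(L/10) = 10^(86/10) + 10^(73/10) = 4.181e+08.
L_total = 10·log₁₀(4.181e+08) = 86.21 dB SPL.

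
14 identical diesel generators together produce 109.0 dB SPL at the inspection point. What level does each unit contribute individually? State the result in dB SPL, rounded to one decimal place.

Dividing the total intensity by 14 lowers the level by 10·log₁₀ 14 = 11.461 dB: L₁ = 109.0 − 11.461.

97.5 dB SPL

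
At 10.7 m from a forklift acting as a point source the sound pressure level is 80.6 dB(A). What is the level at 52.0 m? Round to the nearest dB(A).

For a point source, L₂ = L₁ − 20·log₁₀(r₂/r₁).
L₂ = 80.6 − 20·log₁₀(52.0/10.7) = 80.6 − 13.732 = 66.87 dB(A).

67 dB(A)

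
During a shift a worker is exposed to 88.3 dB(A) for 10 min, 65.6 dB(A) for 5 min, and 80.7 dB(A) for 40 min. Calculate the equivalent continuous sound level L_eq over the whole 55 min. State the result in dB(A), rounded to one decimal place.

The energy average is taken in the linear domain: L_eq = 10·log₁₀[(Σ tᵢ·10^(Lᵢ/10))/T], T = 55 min.
Σ tᵢ·10^(Lᵢ/10) = 10·10^(88.3/10) + 5·10^(65.6/10) + 40·10^(80.7/10) = 1.148e+10.
L_eq = 10·log₁₀(1.148e+10/55) = 83.20 dB(A).

83.2 dB(A)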